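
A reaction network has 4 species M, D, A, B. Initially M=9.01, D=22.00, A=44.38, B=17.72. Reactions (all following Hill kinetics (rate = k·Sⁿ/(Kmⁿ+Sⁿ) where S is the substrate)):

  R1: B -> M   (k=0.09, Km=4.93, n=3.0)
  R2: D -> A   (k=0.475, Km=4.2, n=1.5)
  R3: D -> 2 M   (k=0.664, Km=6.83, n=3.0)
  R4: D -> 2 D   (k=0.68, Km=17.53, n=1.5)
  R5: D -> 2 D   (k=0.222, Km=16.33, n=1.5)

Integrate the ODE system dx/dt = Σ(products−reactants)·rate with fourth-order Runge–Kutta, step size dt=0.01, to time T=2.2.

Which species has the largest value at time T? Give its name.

RK4 with dt=0.01: 220 steps to T=2.2. Trajectory (selected grid times):
t=0.00: M=9.01 D=22.00 A=44.38 B=17.72
t=0.24: M=9.34 D=21.87 A=44.49 B=17.70
t=0.49: M=9.68 D=21.73 A=44.59 B=17.68
t=0.73: M=10.01 D=21.60 A=44.70 B=17.66
t=0.98: M=10.36 D=21.46 A=44.81 B=17.63
t=1.22: M=10.69 D=21.32 A=44.91 B=17.61
t=1.47: M=11.03 D=21.18 A=45.02 B=17.59
t=1.71: M=11.36 D=21.05 A=45.13 B=17.57
t=1.96: M=11.70 D=20.91 A=45.24 B=17.55
t=2.20: M=12.03 D=20.78 A=45.34 B=17.53
At T=2.2: M=12.03 D=20.78 A=45.34 B=17.53; the largest is A.

Dominant species at T: A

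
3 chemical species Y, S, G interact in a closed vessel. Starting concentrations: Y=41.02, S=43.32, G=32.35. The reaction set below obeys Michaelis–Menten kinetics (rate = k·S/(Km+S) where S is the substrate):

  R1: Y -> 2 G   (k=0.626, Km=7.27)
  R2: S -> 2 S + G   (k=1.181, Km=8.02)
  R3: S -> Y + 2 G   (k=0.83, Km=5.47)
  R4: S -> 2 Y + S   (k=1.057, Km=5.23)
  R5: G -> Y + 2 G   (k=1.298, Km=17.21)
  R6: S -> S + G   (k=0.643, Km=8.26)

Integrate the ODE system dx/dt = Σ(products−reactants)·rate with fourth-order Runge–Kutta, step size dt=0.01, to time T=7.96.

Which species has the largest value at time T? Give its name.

RK4 with dt=0.01: 796 steps to T=7.96. Trajectory (selected grid times):
t=0.00: Y=41.02 S=43.32 G=32.35
t=0.88: Y=43.62 S=43.55 G=36.70
t=1.77: Y=46.28 S=43.78 G=41.14
t=2.65: Y=48.93 S=44.01 G=45.57
t=3.54: Y=51.63 S=44.24 G=50.08
t=4.42: Y=54.32 S=44.47 G=54.57
t=5.31: Y=57.06 S=44.70 G=59.13
t=6.19: Y=59.78 S=44.93 G=63.66
t=7.08: Y=62.54 S=45.17 G=68.27
t=7.96: Y=65.28 S=45.40 G=72.84
At T=7.96: Y=65.28 S=45.40 G=72.84; the largest is G.

Dominant species at T: G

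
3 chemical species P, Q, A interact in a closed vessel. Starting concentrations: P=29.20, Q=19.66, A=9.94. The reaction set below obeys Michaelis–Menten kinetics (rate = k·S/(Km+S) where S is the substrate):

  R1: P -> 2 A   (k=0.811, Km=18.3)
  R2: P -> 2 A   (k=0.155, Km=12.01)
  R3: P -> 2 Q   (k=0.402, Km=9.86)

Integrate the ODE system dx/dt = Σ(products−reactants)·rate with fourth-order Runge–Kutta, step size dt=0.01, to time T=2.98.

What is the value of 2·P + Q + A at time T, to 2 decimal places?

Value at T = 88.00

Check how each reaction changes W = 2·P + Q + A (weight of products minus weight of reactants):
R1: P -> 2 A: (1·2) − (2·1) = 2 − 2 = 0
R2: P -> 2 A: (1·2) − (2·1) = 2 − 2 = 0
R3: P -> 2 Q: (1·2) − (2·1) = 2 − 2 = 0
Every reaction leaves W unchanged, so W is conserved and no simulation is needed: W(T) = W(0) = 2·29.20 + 19.66 + 9.94 = 88.00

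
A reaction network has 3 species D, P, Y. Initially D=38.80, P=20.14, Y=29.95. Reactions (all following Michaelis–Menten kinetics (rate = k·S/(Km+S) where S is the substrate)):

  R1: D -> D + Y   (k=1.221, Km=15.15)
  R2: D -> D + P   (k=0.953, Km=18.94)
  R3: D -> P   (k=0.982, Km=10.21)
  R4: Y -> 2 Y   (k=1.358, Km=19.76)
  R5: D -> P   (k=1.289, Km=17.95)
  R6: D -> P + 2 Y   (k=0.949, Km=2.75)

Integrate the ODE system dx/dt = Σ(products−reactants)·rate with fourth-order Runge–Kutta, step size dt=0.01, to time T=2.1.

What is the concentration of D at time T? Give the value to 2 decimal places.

D at T = 33.53

RK4 with dt=0.01: 210 steps to T=2.1. Trajectory (selected grid times):
t=0.00: D=38.80 P=20.14 Y=29.95
t=0.23: D=38.22 P=20.87 Y=30.75
t=0.47: D=37.61 P=21.63 Y=31.58
t=0.70: D=37.03 P=22.36 Y=32.38
t=0.93: D=36.45 P=23.08 Y=33.18
t=1.17: D=35.85 P=23.83 Y=34.02
t=1.40: D=35.27 P=24.55 Y=34.82
t=1.63: D=34.70 P=25.27 Y=35.62
t=1.87: D=34.10 P=26.01 Y=36.45
t=2.10: D=33.53 P=26.72 Y=37.25
Read off D at T=2.1: 33.53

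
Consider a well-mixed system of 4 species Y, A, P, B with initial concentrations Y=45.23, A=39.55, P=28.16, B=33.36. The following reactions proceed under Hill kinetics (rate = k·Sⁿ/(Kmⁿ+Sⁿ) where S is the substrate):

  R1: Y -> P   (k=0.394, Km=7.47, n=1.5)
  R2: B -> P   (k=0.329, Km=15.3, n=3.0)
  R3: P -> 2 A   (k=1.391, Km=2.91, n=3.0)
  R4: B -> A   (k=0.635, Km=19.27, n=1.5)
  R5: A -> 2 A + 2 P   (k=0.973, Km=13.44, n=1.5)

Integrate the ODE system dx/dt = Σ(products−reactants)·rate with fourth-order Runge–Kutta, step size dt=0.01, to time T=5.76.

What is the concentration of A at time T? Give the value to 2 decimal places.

RK4 with dt=0.01: 576 steps to T=5.76. Trajectory (selected grid times):
t=0.00: Y=45.23 A=39.55 P=28.16 B=33.36
t=0.64: Y=44.99 A=42.13 P=28.75 B=32.89
t=1.28: Y=44.76 A=44.72 P=29.35 B=32.42
t=1.92: Y=44.52 A=47.32 P=29.96 B=31.95
t=2.56: Y=44.29 A=49.92 P=30.58 B=31.48
t=3.20: Y=44.05 A=52.52 P=31.21 B=31.02
t=3.84: Y=43.81 A=55.12 P=31.86 B=30.56
t=4.48: Y=43.58 A=57.73 P=32.50 B=30.11
t=5.12: Y=43.34 A=60.34 P=33.16 B=29.65
t=5.76: Y=43.11 A=62.95 P=33.82 B=29.20
Read off A at T=5.76: 62.95

A at T = 62.95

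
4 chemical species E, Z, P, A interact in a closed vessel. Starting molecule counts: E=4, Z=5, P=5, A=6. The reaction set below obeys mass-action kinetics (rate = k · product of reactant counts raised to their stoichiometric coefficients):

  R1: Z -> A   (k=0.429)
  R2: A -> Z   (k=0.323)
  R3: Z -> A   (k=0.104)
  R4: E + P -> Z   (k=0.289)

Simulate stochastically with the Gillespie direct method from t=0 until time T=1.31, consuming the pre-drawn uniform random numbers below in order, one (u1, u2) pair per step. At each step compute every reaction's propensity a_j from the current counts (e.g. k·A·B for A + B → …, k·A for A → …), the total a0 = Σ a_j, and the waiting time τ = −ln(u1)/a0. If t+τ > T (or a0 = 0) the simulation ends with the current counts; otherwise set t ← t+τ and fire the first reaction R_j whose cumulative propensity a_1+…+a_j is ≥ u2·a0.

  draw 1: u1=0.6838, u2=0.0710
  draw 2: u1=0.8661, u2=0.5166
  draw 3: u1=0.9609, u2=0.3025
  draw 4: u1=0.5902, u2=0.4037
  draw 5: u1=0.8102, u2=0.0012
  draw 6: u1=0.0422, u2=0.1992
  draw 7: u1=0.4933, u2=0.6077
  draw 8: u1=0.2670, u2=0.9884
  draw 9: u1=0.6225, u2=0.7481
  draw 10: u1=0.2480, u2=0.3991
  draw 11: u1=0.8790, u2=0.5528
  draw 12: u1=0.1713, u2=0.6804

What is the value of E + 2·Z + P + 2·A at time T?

Value at T = 31

Check how each reaction changes W = E + 2·Z + P + 2·A (weight of products minus weight of reactants):
R1: Z -> A: (2·1) − (2·1) = 2 − 2 = 0
R2: A -> Z: (2·1) − (2·1) = 2 − 2 = 0
R3: Z -> A: (2·1) − (2·1) = 2 − 2 = 0
R4: E + P -> Z: (2·1) − (1·1 + 1·1) = 2 − 2 = 0
Every reaction leaves W unchanged, so W is conserved and no simulation is needed: W(T) = W(0) = 4 + 2·5 + 5 + 2·6 = 31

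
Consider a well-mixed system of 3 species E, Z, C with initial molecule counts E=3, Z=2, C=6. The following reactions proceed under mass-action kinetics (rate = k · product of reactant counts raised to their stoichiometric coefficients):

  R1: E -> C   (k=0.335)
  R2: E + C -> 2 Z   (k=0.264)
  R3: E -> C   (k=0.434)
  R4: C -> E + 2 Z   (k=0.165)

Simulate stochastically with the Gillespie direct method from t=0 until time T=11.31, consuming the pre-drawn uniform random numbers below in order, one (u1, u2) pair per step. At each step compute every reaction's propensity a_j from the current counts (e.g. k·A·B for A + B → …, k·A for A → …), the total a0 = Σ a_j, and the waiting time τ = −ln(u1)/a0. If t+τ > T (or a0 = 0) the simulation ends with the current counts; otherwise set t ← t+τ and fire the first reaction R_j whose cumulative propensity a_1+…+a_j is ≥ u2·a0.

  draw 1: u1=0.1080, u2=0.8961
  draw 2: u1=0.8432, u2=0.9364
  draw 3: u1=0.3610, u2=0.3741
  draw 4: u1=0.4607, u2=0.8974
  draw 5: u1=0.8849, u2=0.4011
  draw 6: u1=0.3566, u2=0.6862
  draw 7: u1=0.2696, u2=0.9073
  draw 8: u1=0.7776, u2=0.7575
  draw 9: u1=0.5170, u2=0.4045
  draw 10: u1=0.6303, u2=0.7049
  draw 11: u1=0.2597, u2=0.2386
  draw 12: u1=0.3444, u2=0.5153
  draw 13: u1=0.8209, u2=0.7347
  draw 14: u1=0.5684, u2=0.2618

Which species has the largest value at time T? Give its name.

t=0.000: E=3 Z=2 C=6
Draw 1: a1=1.005, a2=4.752, a3=1.302, a4=0.990, a0=8.049; τ=−ln(0.1080)/8.049=0.277 → t=0.277; u2·a0=0.8961·8.049=7.213; a1+…+a3=7.059 < 7.213 ≤ a1+…+a4=8.049 → R4 fires; E=4 Z=4 C=5
Draw 2: a1=1.340, a2=5.280, a3=1.736, a4=0.825, a0=9.181; τ=−ln(0.8432)/9.181=0.019 → t=0.295; u2·a0=0.9364·9.181=8.597; a1+…+a3=8.356 < 8.597 ≤ a1+…+a4=9.181 → R4 fires; E=5 Z=6 C=4
Draw 3: a1=1.675, a2=5.280, a3=2.170, a4=0.660, a0=9.785; τ=−ln(0.3610)/9.785=0.104 → t=0.399; u2·a0=0.3741·9.785=3.661; a1=1.675 < 3.661 ≤ a1+a2=6.955 → R2 fires; E=4 Z=8 C=3
Draw 4: a1=1.340, a2=3.168, a3=1.736, a4=0.495, a0=6.739; τ=−ln(0.4607)/6.739=0.115 → t=0.514; u2·a0=0.8974·6.739=6.048; a1+a2=4.508 < 6.048 ≤ a1+…+a3=6.244 → R3 fires; E=3 Z=8 C=4
Draw 5: a1=1.005, a2=3.168, a3=1.302, a4=0.660, a0=6.135; τ=−ln(0.8849)/6.135=0.020 → t=0.534; u2·a0=0.4011·6.135=2.461; a1=1.005 < 2.461 ≤ a1+a2=4.173 → R2 fires; E=2 Z=10 C=3
Draw 6: a1=0.670, a2=1.584, a3=0.868, a4=0.495, a0=3.617; τ=−ln(0.3566)/3.617=0.285 → t=0.819; u2·a0=0.6862·3.617=2.482; a1+a2=2.254 < 2.482 ≤ a1+…+a3=3.122 → R3 fires; E=1 Z=10 C=4
Draw 7: a1=0.335, a2=1.056, a3=0.434, a4=0.660, a0=2.485; τ=−ln(0.2696)/2.485=0.527 → t=1.347; u2·a0=0.9073·2.485=2.255; a1+…+a3=1.825 < 2.255 ≤ a1+…+a4=2.485 → R4 fires; E=2 Z=12 C=3
Draw 8: a1=0.670, a2=1.584, a3=0.868, a4=0.495, a0=3.617; τ=−ln(0.7776)/3.617=0.070 → t=1.416; u2·a0=0.7575·3.617=2.740; a1+a2=2.254 < 2.740 ≤ a1+…+a3=3.122 → R3 fires; E=1 Z=12 C=4
Draw 9: a1=0.335, a2=1.056, a3=0.434, a4=0.660, a0=2.485; τ=−ln(0.5170)/2.485=0.265 → t=1.682; u2·a0=0.4045·2.485=1.005; a1=0.335 < 1.005 ≤ a1+a2=1.391 → R2 fires; E=0 Z=14 C=3
Draw 10: a1=0.000, a2=0.000, a3=0.000, a4=0.495, a0=0.495; τ=−ln(0.6303)/0.495=0.932 → t=2.614; u2·a0=0.7049·0.495=0.349; a1+…+a3=0.000 < 0.349 ≤ a1+…+a4=0.495 → R4 fires; E=1 Z=16 C=2
Draw 11: a1=0.335, a2=0.528, a3=0.434, a4=0.330, a0=1.627; τ=−ln(0.2597)/1.627=0.829 → t=3.443; u2·a0=0.2386·1.627=0.388; a1=0.335 < 0.388 ≤ a1+a2=0.863 → R2 fires; E=0 Z=18 C=1
Draw 12: a1=0.000, a2=0.000, a3=0.000, a4=0.165, a0=0.165; τ=−ln(0.3444)/0.165=6.460 → t=9.903; u2·a0=0.5153·0.165=0.085; a1+…+a3=0.000 < 0.085 ≤ a1+…+a4=0.165 → R4 fires; E=1 Z=20 C=0
Draw 13: a1=0.335, a2=0.000, a3=0.434, a4=0.000, a0=0.769; τ=−ln(0.8209)/0.769=0.257 → t=10.160; u2·a0=0.7347·0.769=0.565; a1+a2=0.335 < 0.565 ≤ a1+…+a3=0.769 → R3 fires; E=0 Z=20 C=1
Draw 14: a1=0.000, a2=0.000, a3=0.000, a4=0.165, a0=0.165; τ=−ln(0.5684)/0.165=3.424 → t=13.584 > T=11.31: stop.
At T=11.31: E=0 Z=20 C=1; the largest is Z.

Dominant species at T: Z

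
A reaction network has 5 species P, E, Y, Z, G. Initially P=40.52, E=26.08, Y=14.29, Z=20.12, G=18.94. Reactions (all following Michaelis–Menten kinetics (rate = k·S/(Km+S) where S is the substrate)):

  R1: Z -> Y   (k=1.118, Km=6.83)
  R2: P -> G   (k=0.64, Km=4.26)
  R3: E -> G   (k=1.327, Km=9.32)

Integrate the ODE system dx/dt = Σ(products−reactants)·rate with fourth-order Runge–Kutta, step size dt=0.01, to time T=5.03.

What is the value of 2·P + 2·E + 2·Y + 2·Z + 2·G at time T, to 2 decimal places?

Check how each reaction changes W = 2·P + 2·E + 2·Y + 2·Z + 2·G (weight of products minus weight of reactants):
R1: Z -> Y: (2·1) − (2·1) = 2 − 2 = 0
R2: P -> G: (2·1) − (2·1) = 2 − 2 = 0
R3: E -> G: (2·1) − (2·1) = 2 − 2 = 0
Every reaction leaves W unchanged, so W is conserved and no simulation is needed: W(T) = W(0) = 2·40.52 + 2·26.08 + 2·14.29 + 2·20.12 + 2·18.94 = 239.90

Value at T = 239.90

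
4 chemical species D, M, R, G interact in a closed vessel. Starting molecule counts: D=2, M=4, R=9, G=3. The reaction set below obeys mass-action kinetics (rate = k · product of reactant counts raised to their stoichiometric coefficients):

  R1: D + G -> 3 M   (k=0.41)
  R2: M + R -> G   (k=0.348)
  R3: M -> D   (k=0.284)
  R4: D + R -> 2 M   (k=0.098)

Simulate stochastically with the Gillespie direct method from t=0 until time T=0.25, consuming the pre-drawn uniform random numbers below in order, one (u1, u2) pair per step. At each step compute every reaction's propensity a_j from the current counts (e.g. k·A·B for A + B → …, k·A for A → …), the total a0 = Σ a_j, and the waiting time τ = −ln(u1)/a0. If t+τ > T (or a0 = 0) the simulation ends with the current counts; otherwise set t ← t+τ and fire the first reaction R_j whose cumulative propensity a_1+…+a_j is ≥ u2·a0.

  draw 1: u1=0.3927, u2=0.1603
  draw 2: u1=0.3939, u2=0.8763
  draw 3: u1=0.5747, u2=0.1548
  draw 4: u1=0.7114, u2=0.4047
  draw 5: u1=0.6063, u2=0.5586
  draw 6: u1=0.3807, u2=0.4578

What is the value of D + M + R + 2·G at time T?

Check how each reaction changes W = D + M + R + 2·G (weight of products minus weight of reactants):
R1: D + G -> 3 M: (1·3) − (1·1 + 2·1) = 3 − 3 = 0
R2: M + R -> G: (2·1) − (1·1 + 1·1) = 2 − 2 = 0
R3: M -> D: (1·1) − (1·1) = 1 − 1 = 0
R4: D + R -> 2 M: (1·2) − (1·1 + 1·1) = 2 − 2 = 0
Every reaction leaves W unchanged, so W is conserved and no simulation is needed: W(T) = W(0) = 2 + 4 + 9 + 2·3 = 21

Value at T = 21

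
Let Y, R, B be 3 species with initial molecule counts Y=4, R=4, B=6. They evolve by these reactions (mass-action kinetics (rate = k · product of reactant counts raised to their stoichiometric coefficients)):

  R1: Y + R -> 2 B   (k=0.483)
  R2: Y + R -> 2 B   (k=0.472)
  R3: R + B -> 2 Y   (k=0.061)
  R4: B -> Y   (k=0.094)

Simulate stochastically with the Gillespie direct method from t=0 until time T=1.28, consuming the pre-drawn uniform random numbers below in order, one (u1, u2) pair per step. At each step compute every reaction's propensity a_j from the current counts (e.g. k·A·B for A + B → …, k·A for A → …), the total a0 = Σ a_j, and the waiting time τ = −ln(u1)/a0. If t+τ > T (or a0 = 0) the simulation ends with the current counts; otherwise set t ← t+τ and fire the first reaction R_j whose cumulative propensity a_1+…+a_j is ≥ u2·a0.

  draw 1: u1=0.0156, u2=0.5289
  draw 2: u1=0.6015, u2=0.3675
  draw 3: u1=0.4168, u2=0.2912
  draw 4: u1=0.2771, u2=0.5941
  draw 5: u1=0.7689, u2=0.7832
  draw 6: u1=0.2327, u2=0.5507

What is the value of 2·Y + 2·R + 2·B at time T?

Check how each reaction changes W = 2·Y + 2·R + 2·B (weight of products minus weight of reactants):
R1: Y + R -> 2 B: (2·2) − (2·1 + 2·1) = 4 − 4 = 0
R2: Y + R -> 2 B: (2·2) − (2·1 + 2·1) = 4 − 4 = 0
R3: R + B -> 2 Y: (2·2) − (2·1 + 2·1) = 4 − 4 = 0
R4: B -> Y: (2·1) − (2·1) = 2 − 2 = 0
Every reaction leaves W unchanged, so W is conserved and no simulation is needed: W(T) = W(0) = 2·4 + 2·4 + 2·6 = 28

Value at T = 28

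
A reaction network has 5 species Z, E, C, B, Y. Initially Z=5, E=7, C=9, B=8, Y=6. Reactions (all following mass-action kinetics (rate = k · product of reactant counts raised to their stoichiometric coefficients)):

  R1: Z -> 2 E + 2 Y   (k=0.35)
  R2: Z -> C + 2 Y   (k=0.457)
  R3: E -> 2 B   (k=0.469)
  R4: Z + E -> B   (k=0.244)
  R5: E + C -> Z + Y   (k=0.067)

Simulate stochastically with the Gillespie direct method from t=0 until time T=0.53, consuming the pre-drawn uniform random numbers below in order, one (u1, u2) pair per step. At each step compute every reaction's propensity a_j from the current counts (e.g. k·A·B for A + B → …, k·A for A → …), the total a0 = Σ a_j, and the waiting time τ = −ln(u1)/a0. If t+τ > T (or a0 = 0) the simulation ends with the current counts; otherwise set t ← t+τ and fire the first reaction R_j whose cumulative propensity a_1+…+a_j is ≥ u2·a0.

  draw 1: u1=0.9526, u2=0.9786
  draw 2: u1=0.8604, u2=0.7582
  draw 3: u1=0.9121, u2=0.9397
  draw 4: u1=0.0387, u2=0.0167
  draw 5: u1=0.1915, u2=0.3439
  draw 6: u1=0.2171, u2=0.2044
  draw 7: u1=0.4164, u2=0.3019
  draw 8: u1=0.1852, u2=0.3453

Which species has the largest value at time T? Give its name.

Dominant species at T: B

t=0.000: Z=5 E=7 C=9 B=8 Y=6
Draw 1: a1=1.750, a2=2.285, a3=3.283, a4=8.540, a5=4.221, a0=20.079; τ=−ln(0.9526)/20.079=0.002 → t=0.002; u2·a0=0.9786·20.079=19.649; a1+…+a4=15.858 < 19.649 ≤ a1+…+a5=20.079 → R5 fires; Z=6 E=6 C=8 B=8 Y=7
Draw 2: a1=2.100, a2=2.742, a3=2.814, a4=8.784, a5=3.216, a0=19.656; τ=−ln(0.8604)/19.656=0.008 → t=0.010; u2·a0=0.7582·19.656=14.903; a1+…+a3=7.656 < 14.903 ≤ a1+…+a4=16.440 → R4 fires; Z=5 E=5 C=8 B=9 Y=7
Draw 3: a1=1.750, a2=2.285, a3=2.345, a4=6.100, a5=2.680, a0=15.160; τ=−ln(0.9121)/15.160=0.006 → t=0.016; u2·a0=0.9397·15.160=14.246; a1+…+a4=12.480 < 14.246 ≤ a1+…+a5=15.160 → R5 fires; Z=6 E=4 C=7 B=9 Y=8
Draw 4: a1=2.100, a2=2.742, a3=1.876, a4=5.856, a5=1.876, a0=14.450; τ=−ln(0.0387)/14.450=0.225 → t=0.241; u2·a0=0.0167·14.450=0.241 ≤ a1=2.100 → R1 fires; Z=5 E=6 C=7 B=9 Y=10
Draw 5: a1=1.750, a2=2.285, a3=2.814, a4=7.320, a5=2.814, a0=16.983; τ=−ln(0.1915)/16.983=0.097 → t=0.339; u2·a0=0.3439·16.983=5.840; a1+a2=4.035 < 5.840 ≤ a1+…+a3=6.849 → R3 fires; Z=5 E=5 C=7 B=11 Y=10
Draw 6: a1=1.750, a2=2.285, a3=2.345, a4=6.100, a5=2.345, a0=14.825; τ=−ln(0.2171)/14.825=0.103 → t=0.442; u2·a0=0.2044·14.825=3.030; a1=1.750 < 3.030 ≤ a1+a2=4.035 → R2 fires; Z=4 E=5 C=8 B=11 Y=12
Draw 7: a1=1.400, a2=1.828, a3=2.345, a4=4.880, a5=2.680, a0=13.133; τ=−ln(0.4164)/13.133=0.067 → t=0.508; u2·a0=0.3019·13.133=3.965; a1+a2=3.228 < 3.965 ≤ a1+…+a3=5.573 → R3 fires; Z=4 E=4 C=8 B=13 Y=12
Draw 8: a1=1.400, a2=1.828, a3=1.876, a4=3.904, a5=2.144, a0=11.152; τ=−ln(0.1852)/11.152=0.151 → t=0.659 > T=0.53: stop.
At T=0.53: Z=4 E=4 C=8 B=13 Y=12; the largest is B.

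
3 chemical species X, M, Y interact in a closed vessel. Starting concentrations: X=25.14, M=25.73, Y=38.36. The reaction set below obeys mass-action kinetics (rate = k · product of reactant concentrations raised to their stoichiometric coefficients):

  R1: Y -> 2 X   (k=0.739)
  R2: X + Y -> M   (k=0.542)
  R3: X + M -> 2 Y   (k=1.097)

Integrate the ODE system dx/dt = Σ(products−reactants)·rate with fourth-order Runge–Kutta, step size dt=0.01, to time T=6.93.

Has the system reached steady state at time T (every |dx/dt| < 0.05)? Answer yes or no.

RK4 with dt=0.01: 693 steps to T=6.93. Trajectory (selected grid times):
t=0.00: X=25.14 M=25.73 Y=38.36
t=0.77: X=1.37 M=25.11 Y=51.18
t=1.54: X=1.36 M=25.20 Y=51.05
t=2.31: X=1.36 M=25.21 Y=51.03
t=3.08: X=1.36 M=25.21 Y=51.03
t=3.85: X=1.36 M=25.21 Y=51.03
t=4.62: X=1.36 M=25.21 Y=51.03
t=5.39: X=1.36 M=25.21 Y=51.03
t=6.16: X=1.36 M=25.21 Y=51.03
t=6.93: X=1.36 M=25.21 Y=51.03
Rates at T: R1=37.7088, R2=37.7088, R3=37.7088
dx/dt at T (Σ net stoichiometry × rate): X=-0.0000, M=+0.0000, Y=-0.0000
Largest |dx/dt| is |-0.0000| (Y) < 0.05 → steady.

Steady state at T: yes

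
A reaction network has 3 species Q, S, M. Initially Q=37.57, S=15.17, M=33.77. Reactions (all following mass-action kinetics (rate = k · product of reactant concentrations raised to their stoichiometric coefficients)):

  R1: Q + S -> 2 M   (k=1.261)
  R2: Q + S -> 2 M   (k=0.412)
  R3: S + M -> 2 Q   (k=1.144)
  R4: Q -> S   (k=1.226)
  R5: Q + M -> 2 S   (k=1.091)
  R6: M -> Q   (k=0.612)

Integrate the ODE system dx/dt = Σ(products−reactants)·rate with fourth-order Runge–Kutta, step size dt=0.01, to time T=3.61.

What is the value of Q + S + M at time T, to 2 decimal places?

Value at T = 86.51

Check how each reaction changes W = Q + S + M (weight of products minus weight of reactants):
R1: Q + S -> 2 M: (1·2) − (1·1 + 1·1) = 2 − 2 = 0
R2: Q + S -> 2 M: (1·2) − (1·1 + 1·1) = 2 − 2 = 0
R3: S + M -> 2 Q: (1·2) − (1·1 + 1·1) = 2 − 2 = 0
R4: Q -> S: (1·1) − (1·1) = 1 − 1 = 0
R5: Q + M -> 2 S: (1·2) − (1·1 + 1·1) = 2 − 2 = 0
R6: M -> Q: (1·1) − (1·1) = 1 − 1 = 0
Every reaction leaves W unchanged, so W is conserved and no simulation is needed: W(T) = W(0) = 37.57 + 15.17 + 33.77 = 86.51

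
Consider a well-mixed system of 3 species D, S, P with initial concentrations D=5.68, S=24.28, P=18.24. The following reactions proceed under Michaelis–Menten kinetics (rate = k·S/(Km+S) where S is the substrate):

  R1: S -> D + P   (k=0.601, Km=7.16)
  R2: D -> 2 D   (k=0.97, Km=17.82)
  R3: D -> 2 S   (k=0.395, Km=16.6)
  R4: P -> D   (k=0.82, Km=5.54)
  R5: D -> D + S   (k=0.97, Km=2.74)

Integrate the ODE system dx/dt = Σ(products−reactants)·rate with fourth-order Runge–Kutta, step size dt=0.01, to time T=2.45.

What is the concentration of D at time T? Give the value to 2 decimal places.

RK4 with dt=0.01: 245 steps to T=2.45. Trajectory (selected grid times):
t=0.00: D=5.68 S=24.28 P=18.24
t=0.27: D=6.01 S=24.39 P=18.20
t=0.54: D=6.35 S=24.50 P=18.15
t=0.82: D=6.69 S=24.63 P=18.11
t=1.09: D=7.03 S=24.75 P=18.06
t=1.36: D=7.37 S=24.88 P=18.02
t=1.63: D=7.71 S=25.01 P=17.98
t=1.91: D=8.06 S=25.15 P=17.93
t=2.18: D=8.41 S=25.29 P=17.89
t=2.45: D=8.75 S=25.44 P=17.85
Read off D at T=2.45: 8.75

D at T = 8.75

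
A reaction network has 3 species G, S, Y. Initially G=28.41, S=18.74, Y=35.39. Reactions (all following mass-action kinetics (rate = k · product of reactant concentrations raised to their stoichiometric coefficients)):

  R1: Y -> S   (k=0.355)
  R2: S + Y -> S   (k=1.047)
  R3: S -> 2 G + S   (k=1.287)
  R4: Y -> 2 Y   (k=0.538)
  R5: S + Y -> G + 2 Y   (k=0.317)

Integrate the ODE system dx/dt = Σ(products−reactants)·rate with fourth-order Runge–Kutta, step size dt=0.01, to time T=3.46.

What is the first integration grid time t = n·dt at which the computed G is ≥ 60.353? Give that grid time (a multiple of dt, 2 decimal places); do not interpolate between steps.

Threshold first reached at t = 0.96

RK4 with dt=0.01: 346 steps to T=3.46. Trajectory (selected grid times):
t=0.00: G=28.41 S=18.74 Y=35.39
t=0.38: G=51.32 S=5.92 Y=3.27
t=0.77: G=57.83 S=5.02 Y=0.77
t=0.95: G=60.28 S=4.89 Y=0.41
t=0.96: G=60.42 S=4.89 Y=0.40
t=1.15: G=62.87 S=4.82 Y=0.21
t=1.54: G=67.75 S=4.77 Y=0.06
t=1.92: G=72.42 S=4.75 Y=0.02
t=2.31: G=77.20 S=4.75 Y=0.00
t=2.69: G=81.84 S=4.75 Y=0.00
t=3.08: G=86.61 S=4.75 Y=0.00
t=3.46: G=91.25 S=4.75 Y=0.00
G(0.95)=60.284 < 60.353 but G(0.96)=60.417 ≥ 60.353, so the first grid time is t=0.96.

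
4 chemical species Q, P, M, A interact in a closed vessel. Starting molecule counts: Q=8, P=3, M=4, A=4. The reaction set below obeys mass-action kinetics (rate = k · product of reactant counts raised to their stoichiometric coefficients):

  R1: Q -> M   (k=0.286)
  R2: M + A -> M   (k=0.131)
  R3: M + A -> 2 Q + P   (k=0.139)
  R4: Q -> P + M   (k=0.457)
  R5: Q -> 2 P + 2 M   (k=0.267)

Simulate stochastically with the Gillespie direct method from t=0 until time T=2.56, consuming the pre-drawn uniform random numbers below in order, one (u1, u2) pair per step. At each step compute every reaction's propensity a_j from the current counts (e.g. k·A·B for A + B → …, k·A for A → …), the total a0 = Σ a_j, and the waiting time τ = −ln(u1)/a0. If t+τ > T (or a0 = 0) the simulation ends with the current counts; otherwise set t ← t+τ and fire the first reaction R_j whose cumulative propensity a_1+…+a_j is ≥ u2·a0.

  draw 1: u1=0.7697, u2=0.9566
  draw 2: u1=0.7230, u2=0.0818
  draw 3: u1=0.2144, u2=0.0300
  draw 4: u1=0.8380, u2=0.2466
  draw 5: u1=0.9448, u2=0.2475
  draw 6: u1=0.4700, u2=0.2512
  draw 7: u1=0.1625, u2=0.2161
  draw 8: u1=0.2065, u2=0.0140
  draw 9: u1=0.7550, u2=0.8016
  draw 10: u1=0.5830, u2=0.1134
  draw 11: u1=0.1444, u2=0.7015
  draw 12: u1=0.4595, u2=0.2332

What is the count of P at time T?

t=0.000: Q=8 P=3 M=4 A=4
Draw 1: a1=2.288, a2=2.096, a3=2.224, a4=3.656, a5=2.136, a0=12.400; τ=−ln(0.7697)/12.400=0.021 → t=0.021; u2·a0=0.9566·12.400=11.862; a1+…+a4=10.264 < 11.862 ≤ a1+…+a5=12.400 → R5 fires; Q=7 P=5 M=6 A=4
Draw 2: a1=2.002, a2=3.144, a3=3.336, a4=3.199, a5=1.869, a0=13.550; τ=−ln(0.7230)/13.550=0.024 → t=0.045; u2·a0=0.0818·13.550=1.108 ≤ a1=2.002 → R1 fires; Q=6 P=5 M=7 A=4
Draw 3: a1=1.716, a2=3.668, a3=3.892, a4=2.742, a5=1.602, a0=13.620; τ=−ln(0.2144)/13.620=0.113 → t=0.158; u2·a0=0.0300·13.620=0.409 ≤ a1=1.716 → R1 fires; Q=5 P=5 M=8 A=4
Draw 4: a1=1.430, a2=4.192, a3=4.448, a4=2.285, a5=1.335, a0=13.690; τ=−ln(0.8380)/13.690=0.013 → t=0.171; u2·a0=0.2466·13.690=3.376; a1=1.430 < 3.376 ≤ a1+a2=5.622 → R2 fires; Q=5 P=5 M=8 A=3
Draw 5: a1=1.430, a2=3.144, a3=3.336, a4=2.285, a5=1.335, a0=11.530; τ=−ln(0.9448)/11.530=0.005 → t=0.176; u2·a0=0.2475·11.530=2.854; a1=1.430 < 2.854 ≤ a1+a2=4.574 → R2 fires; Q=5 P=5 M=8 A=2
Draw 6: a1=1.430, a2=2.096, a3=2.224, a4=2.285, a5=1.335, a0=9.370; τ=−ln(0.4700)/9.370=0.081 → t=0.257; u2·a0=0.2512·9.370=2.354; a1=1.430 < 2.354 ≤ a1+a2=3.526 → R2 fires; Q=5 P=5 M=8 A=1
Draw 7: a1=1.430, a2=1.048, a3=1.112, a4=2.285, a5=1.335, a0=7.210; τ=−ln(0.1625)/7.210=0.252 → t=0.509; u2·a0=0.2161·7.210=1.558; a1=1.430 < 1.558 ≤ a1+a2=2.478 → R2 fires; Q=5 P=5 M=8 A=0
Draw 8: a1=1.430, a2=0.000, a3=0.000, a4=2.285, a5=1.335, a0=5.050; τ=−ln(0.2065)/5.050=0.312 → t=0.821; u2·a0=0.0140·5.050=0.071 ≤ a1=1.430 → R1 fires; Q=4 P=5 M=9 A=0
Draw 9: a1=1.144, a2=0.000, a3=0.000, a4=1.828, a5=1.068, a0=4.040; τ=−ln(0.7550)/4.040=0.070 → t=0.890; u2·a0=0.8016·4.040=3.238; a1+…+a4=2.972 < 3.238 ≤ a1+…+a5=4.040 → R5 fires; Q=3 P=7 M=11 A=0
Draw 10: a1=0.858, a2=0.000, a3=0.000, a4=1.371, a5=0.801, a0=3.030; τ=−ln(0.5830)/3.030=0.178 → t=1.069; u2·a0=0.1134·3.030=0.344 ≤ a1=0.858 → R1 fires; Q=2 P=7 M=12 A=0
Draw 11: a1=0.572, a2=0.000, a3=0.000, a4=0.914, a5=0.534, a0=2.020; τ=−ln(0.1444)/2.020=0.958 → t=2.027; u2·a0=0.7015·2.020=1.417; a1+…+a3=0.572 < 1.417 ≤ a1+…+a4=1.486 → R4 fires; Q=1 P=8 M=13 A=0
Draw 12: a1=0.286, a2=0.000, a3=0.000, a4=0.457, a5=0.267, a0=1.010; τ=−ln(0.4595)/1.010=0.770 → t=2.796 > T=2.56: stop.
Read off P at T=2.56: 8

P at T = 8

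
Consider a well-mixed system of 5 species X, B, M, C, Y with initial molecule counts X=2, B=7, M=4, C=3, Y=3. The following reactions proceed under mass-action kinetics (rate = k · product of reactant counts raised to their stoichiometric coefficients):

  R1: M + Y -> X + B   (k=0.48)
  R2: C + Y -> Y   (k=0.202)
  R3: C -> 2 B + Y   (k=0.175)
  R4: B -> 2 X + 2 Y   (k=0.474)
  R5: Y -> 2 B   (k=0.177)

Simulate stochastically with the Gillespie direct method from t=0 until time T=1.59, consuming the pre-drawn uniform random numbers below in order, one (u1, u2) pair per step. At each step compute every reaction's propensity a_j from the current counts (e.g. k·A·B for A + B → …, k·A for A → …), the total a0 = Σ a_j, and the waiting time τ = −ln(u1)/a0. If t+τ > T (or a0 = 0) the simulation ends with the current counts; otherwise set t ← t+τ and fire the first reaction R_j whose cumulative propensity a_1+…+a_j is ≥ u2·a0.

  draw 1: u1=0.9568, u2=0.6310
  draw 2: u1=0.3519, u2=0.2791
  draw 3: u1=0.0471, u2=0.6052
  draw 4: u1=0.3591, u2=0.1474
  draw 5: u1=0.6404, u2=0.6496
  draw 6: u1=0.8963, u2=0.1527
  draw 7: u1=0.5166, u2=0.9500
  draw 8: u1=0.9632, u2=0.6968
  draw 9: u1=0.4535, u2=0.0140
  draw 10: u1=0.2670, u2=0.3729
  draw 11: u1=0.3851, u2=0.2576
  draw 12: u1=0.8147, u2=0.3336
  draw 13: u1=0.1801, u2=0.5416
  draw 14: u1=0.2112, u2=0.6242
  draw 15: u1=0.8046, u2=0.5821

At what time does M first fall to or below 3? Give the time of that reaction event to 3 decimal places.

Threshold first reached at t = 0.097

t=0.000: X=2 B=7 M=4 C=3 Y=3
Draw 1: a1=5.760, a2=1.818, a3=0.525, a4=3.318, a5=0.531, a0=11.952; τ=−ln(0.9568)/11.952=0.004 → t=0.004; u2·a0=0.6310·11.952=7.542; a1=5.760 < 7.542 ≤ a1+a2=7.578 → R2 fires; X=2 B=7 M=4 C=2 Y=3
Draw 2: a1=5.760, a2=1.212, a3=0.350, a4=3.318, a5=0.531, a0=11.171; τ=−ln(0.3519)/11.171=0.093 → t=0.097; u2·a0=0.2791·11.171=3.118 ≤ a1=5.760 → R1 fires; X=3 B=8 M=3 C=2 Y=2
Draw 3: a1=2.880, a2=0.808, a3=0.350, a4=3.792, a5=0.354, a0=8.184; τ=−ln(0.0471)/8.184=0.373 → t=0.471; u2·a0=0.6052·8.184=4.953; a1+…+a3=4.038 < 4.953 ≤ a1+…+a4=7.830 → R4 fires; X=5 B=7 M=3 C=2 Y=4
Draw 4: a1=5.760, a2=1.616, a3=0.350, a4=3.318, a5=0.708, a0=11.752; τ=−ln(0.3591)/11.752=0.087 → t=0.558; u2·a0=0.1474·11.752=1.732 ≤ a1=5.760 → R1 fires; X=6 B=8 M=2 C=2 Y=3
Draw 5: a1=2.880, a2=1.212, a3=0.350, a4=3.792, a5=0.531, a0=8.765; τ=−ln(0.6404)/8.765=0.051 → t=0.609; u2·a0=0.6496·8.765=5.694; a1+…+a3=4.442 < 5.694 ≤ a1+…+a4=8.234 → R4 fires; X=8 B=7 M=2 C=2 Y=5
Draw 6: a1=4.800, a2=2.020, a3=0.350, a4=3.318, a5=0.885, a0=11.373; τ=−ln(0.8963)/11.373=0.010 → t=0.618; u2·a0=0.1527·11.373=1.737 ≤ a1=4.800 → R1 fires; X=9 B=8 M=1 C=2 Y=4
Draw 7: a1=1.920, a2=1.616, a3=0.350, a4=3.792, a5=0.708, a0=8.386; τ=−ln(0.5166)/8.386=0.079 → t=0.697; u2·a0=0.9500·8.386=7.967; a1+…+a4=7.678 < 7.967 ≤ a1+…+a5=8.386 → R5 fires; X=9 B=10 M=1 C=2 Y=3
Draw 8: a1=1.440, a2=1.212, a3=0.350, a4=4.740, a5=0.531, a0=8.273; τ=−ln(0.9632)/8.273=0.005 → t=0.701; u2·a0=0.6968·8.273=5.765; a1+…+a3=3.002 < 5.765 ≤ a1+…+a4=7.742 → R4 fires; X=11 B=9 M=1 C=2 Y=5
Draw 9: a1=2.400, a2=2.020, a3=0.350, a4=4.266, a5=0.885, a0=9.921; τ=−ln(0.4535)/9.921=0.080 → t=0.781; u2·a0=0.0140·9.921=0.139 ≤ a1=2.400 → R1 fires; X=12 B=10 M=0 C=2 Y=4
Draw 10: a1=0.000, a2=1.616, a3=0.350, a4=4.740, a5=0.708, a0=7.414; τ=−ln(0.2670)/7.414=0.178 → t=0.959; u2·a0=0.3729·7.414=2.765; a1+…+a3=1.966 < 2.765 ≤ a1+…+a4=6.706 → R4 fires; X=14 B=9 M=0 C=2 Y=6
Draw 11: a1=0.000, a2=2.424, a3=0.350, a4=4.266, a5=1.062, a0=8.102; τ=−ln(0.3851)/8.102=0.118 → t=1.077; u2·a0=0.2576·8.102=2.087; a1=0.000 < 2.087 ≤ a1+a2=2.424 → R2 fires; X=14 B=9 M=0 C=1 Y=6
Draw 12: a1=0.000, a2=1.212, a3=0.175, a4=4.266, a5=1.062, a0=6.715; τ=−ln(0.8147)/6.715=0.031 → t=1.108; u2·a0=0.3336·6.715=2.240; a1+…+a3=1.387 < 2.240 ≤ a1+…+a4=5.653 → R4 fires; X=16 B=8 M=0 C=1 Y=8
Draw 13: a1=0.000, a2=1.616, a3=0.175, a4=3.792, a5=1.416, a0=6.999; τ=−ln(0.1801)/6.999=0.245 → t=1.352; u2·a0=0.5416·6.999=3.791; a1+…+a3=1.791 < 3.791 ≤ a1+…+a4=5.583 → R4 fires; X=18 B=7 M=0 C=1 Y=10
Draw 14: a1=0.000, a2=2.020, a3=0.175, a4=3.318, a5=1.770, a0=7.283; τ=−ln(0.2112)/7.283=0.214 → t=1.566; u2·a0=0.6242·7.283=4.546; a1+…+a3=2.195 < 4.546 ≤ a1+…+a4=5.513 → R4 fires; X=20 B=6 M=0 C=1 Y=12
Draw 15: a1=0.000, a2=2.424, a3=0.175, a4=2.844, a5=2.124, a0=7.567; τ=−ln(0.8046)/7.567=0.029 → t=1.595 > T=1.59: stop.
M first becomes ≤ 3 when it reaches 3 at the event at t=0.097.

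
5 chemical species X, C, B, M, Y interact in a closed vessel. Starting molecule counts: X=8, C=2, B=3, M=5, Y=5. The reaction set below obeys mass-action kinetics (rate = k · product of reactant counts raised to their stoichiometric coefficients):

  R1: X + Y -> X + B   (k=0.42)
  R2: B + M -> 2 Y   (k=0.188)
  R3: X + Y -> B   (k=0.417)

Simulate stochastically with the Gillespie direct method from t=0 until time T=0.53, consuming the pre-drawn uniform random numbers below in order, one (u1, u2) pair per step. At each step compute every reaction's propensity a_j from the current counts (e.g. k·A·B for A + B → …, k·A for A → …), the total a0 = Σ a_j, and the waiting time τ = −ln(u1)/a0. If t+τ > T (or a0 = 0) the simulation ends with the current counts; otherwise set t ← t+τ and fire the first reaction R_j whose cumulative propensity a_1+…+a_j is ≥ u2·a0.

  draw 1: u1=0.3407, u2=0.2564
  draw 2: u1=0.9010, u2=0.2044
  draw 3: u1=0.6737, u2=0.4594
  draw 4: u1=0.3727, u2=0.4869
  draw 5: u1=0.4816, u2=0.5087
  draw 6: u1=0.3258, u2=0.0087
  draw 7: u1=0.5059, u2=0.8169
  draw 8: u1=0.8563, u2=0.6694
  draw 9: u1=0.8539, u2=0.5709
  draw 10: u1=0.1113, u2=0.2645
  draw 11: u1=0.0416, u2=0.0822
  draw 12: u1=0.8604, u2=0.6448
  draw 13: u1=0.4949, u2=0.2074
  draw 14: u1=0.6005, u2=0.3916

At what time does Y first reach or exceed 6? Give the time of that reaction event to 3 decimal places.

Threshold first reached at t = 0.076

t=0.000: X=8 C=2 B=3 M=5 Y=5
Draw 1: a1=16.800, a2=2.820, a3=16.680, a0=36.300; τ=−ln(0.3407)/36.300=0.030 → t=0.030; u2·a0=0.2564·36.300=9.307 ≤ a1=16.800 → R1 fires; X=8 C=2 B=4 M=5 Y=4
Draw 2: a1=13.440, a2=3.760, a3=13.344, a0=30.544; τ=−ln(0.9010)/30.544=0.003 → t=0.033; u2·a0=0.2044·30.544=6.243 ≤ a1=13.440 → R1 fires; X=8 C=2 B=5 M=5 Y=3
Draw 3: a1=10.080, a2=4.700, a3=10.008, a0=24.788; τ=−ln(0.6737)/24.788=0.016 → t=0.049; u2·a0=0.4594·24.788=11.388; a1=10.080 < 11.388 ≤ a1+a2=14.780 → R2 fires; X=8 C=2 B=4 M=4 Y=5
Draw 4: a1=16.800, a2=3.008, a3=16.680, a0=36.488; τ=−ln(0.3727)/36.488=0.027 → t=0.076; u2·a0=0.4869·36.488=17.766; a1=16.800 < 17.766 ≤ a1+a2=19.808 → R2 fires; X=8 C=2 B=3 M=3 Y=7
Draw 5: a1=23.520, a2=1.692, a3=23.352, a0=48.564; τ=−ln(0.4816)/48.564=0.015 → t=0.091; u2·a0=0.5087·48.564=24.705; a1=23.520 < 24.705 ≤ a1+a2=25.212 → R2 fires; X=8 C=2 B=2 M=2 Y=9
Draw 6: a1=30.240, a2=0.752, a3=30.024, a0=61.016; τ=−ln(0.3258)/61.016=0.018 → t=0.109; u2·a0=0.0087·61.016=0.531 ≤ a1=30.240 → R1 fires; X=8 C=2 B=3 M=2 Y=8
Draw 7: a1=26.880, a2=1.128, a3=26.688, a0=54.696; τ=−ln(0.5059)/54.696=0.012 → t=0.122; u2·a0=0.8169·54.696=44.681; a1+a2=28.008 < 44.681 ≤ a1+…+a3=54.696 → R3 fires; X=7 C=2 B=4 M=2 Y=7
Draw 8: a1=20.580, a2=1.504, a3=20.433, a0=42.517; τ=−ln(0.8563)/42.517=0.004 → t=0.126; u2·a0=0.6694·42.517=28.461; a1+a2=22.084 < 28.461 ≤ a1+…+a3=42.517 → R3 fires; X=6 C=2 B=5 M=2 Y=6
Draw 9: a1=15.120, a2=1.880, a3=15.012, a0=32.012; τ=−ln(0.8539)/32.012=0.005 → t=0.131; u2·a0=0.5709·32.012=18.276; a1+a2=17.000 < 18.276 ≤ a1+…+a3=32.012 → R3 fires; X=5 C=2 B=6 M=2 Y=5
Draw 10: a1=10.500, a2=2.256, a3=10.425, a0=23.181; τ=−ln(0.1113)/23.181=0.095 → t=0.225; u2·a0=0.2645·23.181=6.131 ≤ a1=10.500 → R1 fires; X=5 C=2 B=7 M=2 Y=4
Draw 11: a1=8.400, a2=2.632, a3=8.340, a0=19.372; τ=−ln(0.0416)/19.372=0.164 → t=0.389; u2·a0=0.0822·19.372=1.592 ≤ a1=8.400 → R1 fires; X=5 C=2 B=8 M=2 Y=3
Draw 12: a1=6.300, a2=3.008, a3=6.255, a0=15.563; τ=−ln(0.8604)/15.563=0.010 → t=0.399; u2·a0=0.6448·15.563=10.035; a1+a2=9.308 < 10.035 ≤ a1+…+a3=15.563 → R3 fires; X=4 C=2 B=9 M=2 Y=2
Draw 13: a1=3.360, a2=3.384, a3=3.336, a0=10.080; τ=−ln(0.4949)/10.080=0.070 → t=0.469; u2·a0=0.2074·10.080=2.091 ≤ a1=3.360 → R1 fires; X=4 C=2 B=10 M=2 Y=1
Draw 14: a1=1.680, a2=3.760, a3=1.668, a0=7.108; τ=−ln(0.6005)/7.108=0.072 → t=0.541 > T=0.53: stop.
Y first becomes ≥ 6 when it reaches 7 at the event at t=0.076.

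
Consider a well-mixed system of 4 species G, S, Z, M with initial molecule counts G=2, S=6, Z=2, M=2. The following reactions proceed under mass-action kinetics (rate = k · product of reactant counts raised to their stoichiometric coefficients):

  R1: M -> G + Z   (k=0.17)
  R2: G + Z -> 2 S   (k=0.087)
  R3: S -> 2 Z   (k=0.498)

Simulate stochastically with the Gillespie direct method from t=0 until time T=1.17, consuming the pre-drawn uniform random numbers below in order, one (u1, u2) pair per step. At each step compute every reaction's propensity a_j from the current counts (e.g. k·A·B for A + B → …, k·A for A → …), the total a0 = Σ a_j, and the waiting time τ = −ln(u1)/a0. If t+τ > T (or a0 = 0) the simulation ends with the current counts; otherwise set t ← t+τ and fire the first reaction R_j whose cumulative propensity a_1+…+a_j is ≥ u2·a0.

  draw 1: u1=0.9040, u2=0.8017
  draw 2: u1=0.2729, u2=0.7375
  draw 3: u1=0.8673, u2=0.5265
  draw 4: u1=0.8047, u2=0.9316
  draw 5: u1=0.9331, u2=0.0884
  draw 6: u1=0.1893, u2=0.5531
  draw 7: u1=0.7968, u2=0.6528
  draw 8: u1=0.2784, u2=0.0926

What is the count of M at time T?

t=0.000: G=2 S=6 Z=2 M=2
Draw 1: a1=0.340, a2=0.348, a3=2.988, a0=3.676; τ=−ln(0.9040)/3.676=0.027 → t=0.027; u2·a0=0.8017·3.676=2.947; a1+a2=0.688 < 2.947 ≤ a1+…+a3=3.676 → R3 fires; G=2 S=5 Z=4 M=2
Draw 2: a1=0.340, a2=0.696, a3=2.490, a0=3.526; τ=−ln(0.2729)/3.526=0.368 → t=0.396; u2·a0=0.7375·3.526=2.600; a1+a2=1.036 < 2.600 ≤ a1+…+a3=3.526 → R3 fires; G=2 S=4 Z=6 M=2
Draw 3: a1=0.340, a2=1.044, a3=1.992, a0=3.376; τ=−ln(0.8673)/3.376=0.042 → t=0.438; u2·a0=0.5265·3.376=1.777; a1+a2=1.384 < 1.777 ≤ a1+…+a3=3.376 → R3 fires; G=2 S=3 Z=8 M=2
Draw 4: a1=0.340, a2=1.392, a3=1.494, a0=3.226; τ=−ln(0.8047)/3.226=0.067 → t=0.505; u2·a0=0.9316·3.226=3.005; a1+a2=1.732 < 3.005 ≤ a1+…+a3=3.226 → R3 fires; G=2 S=2 Z=10 M=2
Draw 5: a1=0.340, a2=1.740, a3=0.996, a0=3.076; τ=−ln(0.9331)/3.076=0.023 → t=0.528; u2·a0=0.0884·3.076=0.272 ≤ a1=0.340 → R1 fires; G=3 S=2 Z=11 M=1
Draw 6: a1=0.170, a2=2.871, a3=0.996, a0=4.037; τ=−ln(0.1893)/4.037=0.412 → t=0.940; u2·a0=0.5531·4.037=2.233; a1=0.170 < 2.233 ≤ a1+a2=3.041 → R2 fires; G=2 S=4 Z=10 M=1
Draw 7: a1=0.170, a2=1.740, a3=1.992, a0=3.902; τ=−ln(0.7968)/3.902=0.058 → t=0.998; u2·a0=0.6528·3.902=2.547; a1+a2=1.910 < 2.547 ≤ a1+…+a3=3.902 → R3 fires; G=2 S=3 Z=12 M=1
Draw 8: a1=0.170, a2=2.088, a3=1.494, a0=3.752; τ=−ln(0.2784)/3.752=0.341 → t=1.339 > T=1.17: stop.
Read off M at T=1.17: 1

M at T = 1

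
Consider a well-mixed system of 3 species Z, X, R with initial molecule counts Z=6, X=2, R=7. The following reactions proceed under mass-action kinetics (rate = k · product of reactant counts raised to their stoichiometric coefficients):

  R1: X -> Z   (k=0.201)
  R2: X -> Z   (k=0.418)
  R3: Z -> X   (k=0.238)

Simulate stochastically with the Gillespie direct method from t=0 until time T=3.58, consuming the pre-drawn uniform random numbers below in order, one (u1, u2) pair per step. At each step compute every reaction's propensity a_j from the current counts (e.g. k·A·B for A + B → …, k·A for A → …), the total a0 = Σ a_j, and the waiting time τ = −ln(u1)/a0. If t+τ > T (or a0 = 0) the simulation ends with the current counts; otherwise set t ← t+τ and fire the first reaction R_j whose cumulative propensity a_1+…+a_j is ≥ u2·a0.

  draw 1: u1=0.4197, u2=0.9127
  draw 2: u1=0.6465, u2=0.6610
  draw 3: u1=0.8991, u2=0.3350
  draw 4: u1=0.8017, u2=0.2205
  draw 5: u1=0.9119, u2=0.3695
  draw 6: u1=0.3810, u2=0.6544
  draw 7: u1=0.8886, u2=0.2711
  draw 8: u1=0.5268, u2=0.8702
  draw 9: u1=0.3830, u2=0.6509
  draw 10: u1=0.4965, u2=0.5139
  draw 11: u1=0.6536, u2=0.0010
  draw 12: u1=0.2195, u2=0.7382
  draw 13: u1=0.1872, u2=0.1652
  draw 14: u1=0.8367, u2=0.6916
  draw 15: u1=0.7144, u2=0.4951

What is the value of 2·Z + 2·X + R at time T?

Check how each reaction changes W = 2·Z + 2·X + R (weight of products minus weight of reactants):
R1: X -> Z: (2·1) − (2·1) = 2 − 2 = 0
R2: X -> Z: (2·1) − (2·1) = 2 − 2 = 0
R3: Z -> X: (2·1) − (2·1) = 2 − 2 = 0
Every reaction leaves W unchanged, so W is conserved and no simulation is needed: W(T) = W(0) = 2·6 + 2·2 + 7 = 23

Value at T = 23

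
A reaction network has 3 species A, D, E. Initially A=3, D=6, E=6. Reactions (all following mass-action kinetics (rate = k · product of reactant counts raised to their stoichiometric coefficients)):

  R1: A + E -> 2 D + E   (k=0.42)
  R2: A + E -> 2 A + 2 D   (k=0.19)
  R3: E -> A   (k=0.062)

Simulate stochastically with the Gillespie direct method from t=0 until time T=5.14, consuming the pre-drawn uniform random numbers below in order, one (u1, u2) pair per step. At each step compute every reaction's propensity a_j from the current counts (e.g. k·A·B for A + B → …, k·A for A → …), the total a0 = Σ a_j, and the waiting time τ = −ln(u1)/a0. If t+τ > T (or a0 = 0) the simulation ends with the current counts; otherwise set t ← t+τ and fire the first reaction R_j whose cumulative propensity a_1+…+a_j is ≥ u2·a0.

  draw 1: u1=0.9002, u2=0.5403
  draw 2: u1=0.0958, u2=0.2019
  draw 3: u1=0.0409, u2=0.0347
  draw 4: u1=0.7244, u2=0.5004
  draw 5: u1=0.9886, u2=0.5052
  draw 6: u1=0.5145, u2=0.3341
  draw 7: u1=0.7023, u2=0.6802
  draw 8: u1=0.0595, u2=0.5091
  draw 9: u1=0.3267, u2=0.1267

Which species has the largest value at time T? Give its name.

Dominant species at T: D

t=0.000: A=3 D=6 E=6
Draw 1: a1=7.560, a2=3.420, a3=0.372, a0=11.352; τ=−ln(0.9002)/11.352=0.009 → t=0.009; u2·a0=0.5403·11.352=6.133 ≤ a1=7.560 → R1 fires; A=2 D=8 E=6
Draw 2: a1=5.040, a2=2.280, a3=0.372, a0=7.692; τ=−ln(0.0958)/7.692=0.305 → t=0.314; u2·a0=0.2019·7.692=1.553 ≤ a1=5.040 → R1 fires; A=1 D=10 E=6
Draw 3: a1=2.520, a2=1.140, a3=0.372, a0=4.032; τ=−ln(0.0409)/4.032=0.793 → t=1.107; u2·a0=0.0347·4.032=0.140 ≤ a1=2.520 → R1 fires; A=0 D=12 E=6
Draw 4: a1=0.000, a2=0.000, a3=0.372, a0=0.372; τ=−ln(0.7244)/0.372=0.867 → t=1.974; u2·a0=0.5004·0.372=0.186; a1+a2=0.000 < 0.186 ≤ a1+…+a3=0.372 → R3 fires; A=1 D=12 E=5
Draw 5: a1=2.100, a2=0.950, a3=0.310, a0=3.360; τ=−ln(0.9886)/3.360=0.003 → t=1.977; u2·a0=0.5052·3.360=1.697 ≤ a1=2.100 → R1 fires; A=0 D=14 E=5
Draw 6: a1=0.000, a2=0.000, a3=0.310, a0=0.310; τ=−ln(0.5145)/0.310=2.144 → t=4.121; u2·a0=0.3341·0.310=0.104; a1+a2=0.000 < 0.104 ≤ a1+…+a3=0.310 → R3 fires; A=1 D=14 E=4
Draw 7: a1=1.680, a2=0.760, a3=0.248, a0=2.688; τ=−ln(0.7023)/2.688=0.131 → t=4.252; u2·a0=0.6802·2.688=1.828; a1=1.680 < 1.828 ≤ a1+a2=2.440 → R2 fires; A=2 D=16 E=3
Draw 8: a1=2.520, a2=1.140, a3=0.186, a0=3.846; τ=−ln(0.0595)/3.846=0.734 → t=4.986; u2·a0=0.5091·3.846=1.958 ≤ a1=2.520 → R1 fires; A=1 D=18 E=3
Draw 9: a1=1.260, a2=0.570, a3=0.186, a0=2.016; τ=−ln(0.3267)/2.016=0.555 → t=5.541 > T=5.14: stop.
At T=5.14: A=1 D=18 E=3; the largest is D.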